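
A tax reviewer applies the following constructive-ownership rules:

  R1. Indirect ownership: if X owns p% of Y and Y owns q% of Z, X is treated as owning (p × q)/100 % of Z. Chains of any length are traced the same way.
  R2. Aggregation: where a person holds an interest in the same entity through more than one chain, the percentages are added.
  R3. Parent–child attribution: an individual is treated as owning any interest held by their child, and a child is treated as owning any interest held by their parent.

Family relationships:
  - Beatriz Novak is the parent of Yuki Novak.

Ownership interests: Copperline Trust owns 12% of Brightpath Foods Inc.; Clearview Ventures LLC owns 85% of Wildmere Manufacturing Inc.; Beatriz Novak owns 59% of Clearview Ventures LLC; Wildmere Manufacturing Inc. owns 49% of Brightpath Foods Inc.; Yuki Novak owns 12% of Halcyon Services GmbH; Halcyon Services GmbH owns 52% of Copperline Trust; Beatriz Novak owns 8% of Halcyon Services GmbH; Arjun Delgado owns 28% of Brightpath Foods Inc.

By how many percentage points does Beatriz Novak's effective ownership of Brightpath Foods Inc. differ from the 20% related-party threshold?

By parent–child attribution (R3), Beatriz Novak is treated as also owning Yuki Novak's interest in Halcyon Services GmbH, giving 8% + 12% = 20%.
Chain via Halcyon Services GmbH → Copperline Trust (R1): 20% × 52% × 12% = 1.248% of Brightpath Foods Inc.
Chain via Clearview Ventures LLC → Wildmere Manufacturing Inc. (R1): 59% × 85% × 49% = 24.5735% of Brightpath Foods Inc.
Aggregating (R2): 1.248% + 24.5735% = 25.8215%.
25.8215% exceeds the 20% threshold by 5.8215 percentage points.

5.8215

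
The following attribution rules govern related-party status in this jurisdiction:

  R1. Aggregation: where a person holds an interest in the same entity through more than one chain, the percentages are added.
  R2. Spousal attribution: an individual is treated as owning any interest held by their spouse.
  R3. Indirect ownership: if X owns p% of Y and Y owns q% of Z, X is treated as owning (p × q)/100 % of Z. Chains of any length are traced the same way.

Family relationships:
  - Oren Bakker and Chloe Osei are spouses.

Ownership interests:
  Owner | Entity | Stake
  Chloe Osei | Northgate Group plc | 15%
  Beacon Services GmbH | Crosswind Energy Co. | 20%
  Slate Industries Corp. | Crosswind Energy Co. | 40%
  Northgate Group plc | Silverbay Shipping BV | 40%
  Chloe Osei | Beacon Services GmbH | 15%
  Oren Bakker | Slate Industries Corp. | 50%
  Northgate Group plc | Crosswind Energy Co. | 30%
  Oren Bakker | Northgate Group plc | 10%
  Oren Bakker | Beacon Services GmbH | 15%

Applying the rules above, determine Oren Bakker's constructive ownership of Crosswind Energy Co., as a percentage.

33.5%

By spousal attribution (R2), Oren Bakker is treated as also owning Chloe Osei's interest in Beacon Services GmbH, giving 15% + 15% = 30%.
By spousal attribution (R2), Oren Bakker is treated as also owning Chloe Osei's interest in Northgate Group plc, giving 10% + 15% = 25%.
Chain via Beacon Services GmbH (R3): 30% × 20% = 6% of Crosswind Energy Co.
Chain via Slate Industries Corp. (R3): 50% × 40% = 20% of Crosswind Energy Co.
Chain via Northgate Group plc (R3): 25% × 30% = 7.5% of Crosswind Energy Co.
Aggregating (R1): 6% + 20% + 7.5% = 33.5%.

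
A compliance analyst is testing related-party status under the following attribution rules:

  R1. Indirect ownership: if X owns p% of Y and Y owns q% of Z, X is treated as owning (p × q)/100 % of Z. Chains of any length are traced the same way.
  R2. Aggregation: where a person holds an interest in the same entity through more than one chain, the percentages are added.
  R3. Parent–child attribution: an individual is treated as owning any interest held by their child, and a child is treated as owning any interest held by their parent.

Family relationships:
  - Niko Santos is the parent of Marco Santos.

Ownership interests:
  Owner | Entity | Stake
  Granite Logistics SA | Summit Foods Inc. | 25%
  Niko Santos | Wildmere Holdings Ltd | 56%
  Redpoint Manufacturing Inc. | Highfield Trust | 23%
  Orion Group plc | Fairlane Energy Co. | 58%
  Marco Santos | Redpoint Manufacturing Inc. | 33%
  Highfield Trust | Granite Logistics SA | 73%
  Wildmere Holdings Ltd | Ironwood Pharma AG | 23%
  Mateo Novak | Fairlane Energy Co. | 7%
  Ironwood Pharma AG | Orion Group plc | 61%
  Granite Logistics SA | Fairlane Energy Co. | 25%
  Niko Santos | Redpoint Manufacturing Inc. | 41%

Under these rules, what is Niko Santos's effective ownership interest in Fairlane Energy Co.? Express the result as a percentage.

By parent–child attribution (R3), Niko Santos is treated as also owning Marco Santos's interest in Redpoint Manufacturing Inc, giving 41% + 33% = 74%.
Chain via Wildmere Holdings Ltd → Ironwood Pharma AG → Orion Group plc (R1): 56% × 23% × 61% × 58% = 4.556944% of Fairlane Energy Co.
Chain via Redpoint Manufacturing Inc. → Highfield Trust → Granite Logistics SA (R1): 74% × 23% × 73% × 25% = 3.10615% of Fairlane Energy Co.
Aggregating (R2): 4.556944% + 3.10615% = 7.663094%.

7.663094%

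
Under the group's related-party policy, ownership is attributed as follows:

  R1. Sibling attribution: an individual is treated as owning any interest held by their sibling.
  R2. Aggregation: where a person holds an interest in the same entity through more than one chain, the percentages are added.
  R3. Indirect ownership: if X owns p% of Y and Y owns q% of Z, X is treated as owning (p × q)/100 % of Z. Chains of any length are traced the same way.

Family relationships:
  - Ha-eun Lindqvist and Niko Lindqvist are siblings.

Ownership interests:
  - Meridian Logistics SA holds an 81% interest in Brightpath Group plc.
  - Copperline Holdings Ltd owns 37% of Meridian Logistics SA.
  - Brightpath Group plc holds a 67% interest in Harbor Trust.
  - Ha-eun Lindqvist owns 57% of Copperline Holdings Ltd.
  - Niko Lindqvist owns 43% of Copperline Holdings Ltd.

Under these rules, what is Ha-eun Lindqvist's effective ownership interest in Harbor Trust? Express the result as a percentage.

20.0799%

By sibling attribution (R1), Ha-eun Lindqvist is treated as also owning Niko Lindqvist's interest in Copperline Holdings Ltd, giving 57% + 43% = 100%.
Chain via Copperline Holdings Ltd → Meridian Logistics SA → Brightpath Group plc (R3): 100% × 37% × 81% × 67% = 20.0799% of Harbor Trust.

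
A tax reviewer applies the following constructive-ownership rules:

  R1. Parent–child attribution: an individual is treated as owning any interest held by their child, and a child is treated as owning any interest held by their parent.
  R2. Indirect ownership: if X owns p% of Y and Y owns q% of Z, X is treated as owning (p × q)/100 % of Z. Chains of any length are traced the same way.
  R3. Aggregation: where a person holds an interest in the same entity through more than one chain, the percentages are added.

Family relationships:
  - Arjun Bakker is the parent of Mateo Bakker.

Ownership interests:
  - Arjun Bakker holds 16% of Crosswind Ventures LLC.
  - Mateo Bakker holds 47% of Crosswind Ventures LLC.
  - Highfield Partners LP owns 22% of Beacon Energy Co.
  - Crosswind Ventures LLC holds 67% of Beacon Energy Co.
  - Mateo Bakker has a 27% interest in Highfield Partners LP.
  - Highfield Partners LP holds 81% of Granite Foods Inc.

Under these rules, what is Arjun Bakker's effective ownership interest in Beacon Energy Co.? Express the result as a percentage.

By parent–child attribution (R1), Arjun Bakker is treated as also owning Mateo Bakker's interest in Crosswind Ventures LLC, giving 16% + 47% = 63%.
By parent–child attribution (R1), Arjun Bakker is treated as owning Mateo Bakker's 27% interest in Highfield Partners LP.
Chain via Crosswind Ventures LLC (R2): 63% × 67% = 42.21% of Beacon Energy Co.
Chain via Highfield Partners LP (R2): 27% × 22% = 5.94% of Beacon Energy Co.
Aggregating (R3): 42.21% + 5.94% = 48.15%.

48.15%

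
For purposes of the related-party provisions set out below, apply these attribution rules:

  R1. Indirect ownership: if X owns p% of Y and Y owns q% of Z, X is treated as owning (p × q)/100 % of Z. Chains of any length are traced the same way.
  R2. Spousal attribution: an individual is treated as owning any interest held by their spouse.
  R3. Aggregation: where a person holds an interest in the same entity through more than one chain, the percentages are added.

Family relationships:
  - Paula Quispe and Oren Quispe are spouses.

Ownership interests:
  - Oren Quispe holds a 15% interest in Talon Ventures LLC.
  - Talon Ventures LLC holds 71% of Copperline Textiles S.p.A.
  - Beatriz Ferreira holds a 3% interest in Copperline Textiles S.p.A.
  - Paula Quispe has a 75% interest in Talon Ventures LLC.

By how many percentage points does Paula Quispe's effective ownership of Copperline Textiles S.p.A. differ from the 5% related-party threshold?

By spousal attribution (R2), Paula Quispe is treated as also owning Oren Quispe's interest in Talon Ventures LLC, giving 75% + 15% = 90%.
Chain via Talon Ventures LLC (R1): 90% × 71% = 63.9% of Copperline Textiles S.p.A.
63.9% exceeds the 5% threshold by 58.9 percentage points.

58.9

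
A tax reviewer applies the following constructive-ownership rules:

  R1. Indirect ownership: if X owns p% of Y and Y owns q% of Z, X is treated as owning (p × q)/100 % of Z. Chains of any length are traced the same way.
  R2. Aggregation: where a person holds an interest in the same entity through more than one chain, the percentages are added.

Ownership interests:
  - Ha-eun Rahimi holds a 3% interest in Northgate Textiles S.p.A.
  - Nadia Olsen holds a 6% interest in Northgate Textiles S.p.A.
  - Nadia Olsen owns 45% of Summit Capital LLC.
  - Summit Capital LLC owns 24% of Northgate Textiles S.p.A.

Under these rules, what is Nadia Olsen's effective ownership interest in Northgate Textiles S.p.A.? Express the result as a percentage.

Chain via Summit Capital LLC (R1): 45% × 24% = 10.8% of Northgate Textiles S.p.A.
Direct interest in Northgate Textiles S.p.A: 6%.
Aggregating (R2): 10.8% + 6% = 16.8%.

16.8%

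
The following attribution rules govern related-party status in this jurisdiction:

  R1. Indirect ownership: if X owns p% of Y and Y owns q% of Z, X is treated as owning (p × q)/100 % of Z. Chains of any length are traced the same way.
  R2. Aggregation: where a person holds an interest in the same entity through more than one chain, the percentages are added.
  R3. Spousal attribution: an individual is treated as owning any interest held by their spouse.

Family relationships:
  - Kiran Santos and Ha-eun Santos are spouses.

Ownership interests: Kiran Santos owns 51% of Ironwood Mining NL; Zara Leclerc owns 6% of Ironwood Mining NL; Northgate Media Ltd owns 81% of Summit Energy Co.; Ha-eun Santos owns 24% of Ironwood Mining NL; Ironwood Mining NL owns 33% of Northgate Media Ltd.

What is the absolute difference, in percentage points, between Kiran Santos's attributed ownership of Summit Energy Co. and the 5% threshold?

By spousal attribution (R3), Kiran Santos is treated as also owning Ha-eun Santos's interest in Ironwood Mining NL, giving 51% + 24% = 75%.
Chain via Ironwood Mining NL → Northgate Media Ltd (R1): 75% × 33% × 81% = 20.0475% of Summit Energy Co.
20.0475% exceeds the 5% threshold by 15.0475 percentage points.

15.0475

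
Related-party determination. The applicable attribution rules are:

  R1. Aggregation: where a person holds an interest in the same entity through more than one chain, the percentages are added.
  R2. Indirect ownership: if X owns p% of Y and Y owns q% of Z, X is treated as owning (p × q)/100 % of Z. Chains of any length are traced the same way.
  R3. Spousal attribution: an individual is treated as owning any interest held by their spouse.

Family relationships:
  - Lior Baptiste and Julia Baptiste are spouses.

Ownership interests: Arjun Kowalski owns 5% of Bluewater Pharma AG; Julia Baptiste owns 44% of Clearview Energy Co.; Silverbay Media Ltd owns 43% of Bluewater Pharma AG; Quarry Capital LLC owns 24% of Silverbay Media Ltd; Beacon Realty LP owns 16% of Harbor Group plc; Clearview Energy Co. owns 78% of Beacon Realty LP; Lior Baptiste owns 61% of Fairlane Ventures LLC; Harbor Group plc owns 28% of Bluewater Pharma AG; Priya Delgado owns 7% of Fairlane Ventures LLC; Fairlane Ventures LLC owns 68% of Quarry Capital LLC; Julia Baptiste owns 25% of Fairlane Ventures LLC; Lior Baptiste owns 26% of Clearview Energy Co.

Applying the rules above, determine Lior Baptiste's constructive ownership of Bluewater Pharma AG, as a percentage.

8.481216%

By spousal attribution (R3), Lior Baptiste is treated as also owning Julia Baptiste's interest in Clearview Energy Co, giving 26% + 44% = 70%.
By spousal attribution (R3), Lior Baptiste is treated as also owning Julia Baptiste's interest in Fairlane Ventures LLC, giving 61% + 25% = 86%.
Chain via Clearview Energy Co. → Beacon Realty LP → Harbor Group plc (R2): 70% × 78% × 16% × 28% = 2.44608% of Bluewater Pharma AG.
Chain via Fairlane Ventures LLC → Quarry Capital LLC → Silverbay Media Ltd (R2): 86% × 68% × 24% × 43% = 6.035136% of Bluewater Pharma AG.
Aggregating (R1): 2.44608% + 6.035136% = 8.481216%.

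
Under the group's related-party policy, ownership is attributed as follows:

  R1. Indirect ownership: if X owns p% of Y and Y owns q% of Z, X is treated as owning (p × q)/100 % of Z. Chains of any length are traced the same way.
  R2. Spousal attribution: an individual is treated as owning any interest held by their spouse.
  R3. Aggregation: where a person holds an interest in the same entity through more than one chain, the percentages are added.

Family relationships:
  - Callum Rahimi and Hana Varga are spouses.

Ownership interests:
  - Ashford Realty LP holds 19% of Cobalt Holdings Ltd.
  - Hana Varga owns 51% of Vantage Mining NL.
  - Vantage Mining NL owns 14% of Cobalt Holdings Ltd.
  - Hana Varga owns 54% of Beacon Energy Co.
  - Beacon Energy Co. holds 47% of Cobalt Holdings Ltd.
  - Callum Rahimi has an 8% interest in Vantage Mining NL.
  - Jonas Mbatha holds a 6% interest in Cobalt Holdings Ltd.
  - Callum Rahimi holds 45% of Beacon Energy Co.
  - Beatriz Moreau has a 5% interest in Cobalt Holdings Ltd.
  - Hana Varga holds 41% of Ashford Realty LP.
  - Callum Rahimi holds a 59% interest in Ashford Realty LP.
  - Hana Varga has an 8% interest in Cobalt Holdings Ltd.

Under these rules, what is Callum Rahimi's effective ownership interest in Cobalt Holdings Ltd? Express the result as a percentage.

81.79%

By spousal attribution (R2), Callum Rahimi is treated as also owning Hana Varga's interest in Ashford Realty LP, giving 59% + 41% = 100%.
By spousal attribution (R2), Callum Rahimi is treated as also owning Hana Varga's interest in Beacon Energy Co, giving 45% + 54% = 99%.
By spousal attribution (R2), Callum Rahimi is treated as also owning Hana Varga's interest in Vantage Mining NL, giving 8% + 51% = 59%.
By spousal attribution (R2), Callum Rahimi is treated as owning Hana Varga's 8% interest in Cobalt Holdings Ltd.
Chain via Ashford Realty LP (R1): 100% × 19% = 19% of Cobalt Holdings Ltd.
Chain via Beacon Energy Co. (R1): 99% × 47% = 46.53% of Cobalt Holdings Ltd.
Chain via Vantage Mining NL (R1): 59% × 14% = 8.26% of Cobalt Holdings Ltd.
Direct interest in Cobalt Holdings Ltd: 8%.
Aggregating (R3): 19% + 46.53% + 8.26% + 8% = 81.79%.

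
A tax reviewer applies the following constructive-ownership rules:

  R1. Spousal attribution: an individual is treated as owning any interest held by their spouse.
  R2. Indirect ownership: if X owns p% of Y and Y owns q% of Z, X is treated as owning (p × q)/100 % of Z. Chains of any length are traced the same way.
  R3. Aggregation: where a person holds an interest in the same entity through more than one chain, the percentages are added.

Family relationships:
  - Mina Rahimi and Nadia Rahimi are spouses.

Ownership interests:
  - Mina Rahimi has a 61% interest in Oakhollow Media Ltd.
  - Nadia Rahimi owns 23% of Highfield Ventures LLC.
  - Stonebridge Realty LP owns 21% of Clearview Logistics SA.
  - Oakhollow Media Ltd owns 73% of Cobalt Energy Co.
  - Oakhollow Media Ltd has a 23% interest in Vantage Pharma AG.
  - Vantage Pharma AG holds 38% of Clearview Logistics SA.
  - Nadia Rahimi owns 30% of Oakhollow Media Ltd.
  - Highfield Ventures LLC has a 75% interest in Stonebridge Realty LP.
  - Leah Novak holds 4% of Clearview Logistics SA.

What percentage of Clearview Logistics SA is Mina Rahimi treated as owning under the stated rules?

11.5759%

By spousal attribution (R1), Mina Rahimi is treated as also owning Nadia Rahimi's interest in Oakhollow Media Ltd, giving 61% + 30% = 91%.
By spousal attribution (R1), Mina Rahimi is treated as owning Nadia Rahimi's 23% interest in Highfield Ventures LLC.
Chain via Oakhollow Media Ltd → Vantage Pharma AG (R2): 91% × 23% × 38% = 7.9534% of Clearview Logistics SA.
Chain via Highfield Ventures LLC → Stonebridge Realty LP (R2): 23% × 75% × 21% = 3.6225% of Clearview Logistics SA.
Aggregating (R3): 7.9534% + 3.6225% = 11.5759%.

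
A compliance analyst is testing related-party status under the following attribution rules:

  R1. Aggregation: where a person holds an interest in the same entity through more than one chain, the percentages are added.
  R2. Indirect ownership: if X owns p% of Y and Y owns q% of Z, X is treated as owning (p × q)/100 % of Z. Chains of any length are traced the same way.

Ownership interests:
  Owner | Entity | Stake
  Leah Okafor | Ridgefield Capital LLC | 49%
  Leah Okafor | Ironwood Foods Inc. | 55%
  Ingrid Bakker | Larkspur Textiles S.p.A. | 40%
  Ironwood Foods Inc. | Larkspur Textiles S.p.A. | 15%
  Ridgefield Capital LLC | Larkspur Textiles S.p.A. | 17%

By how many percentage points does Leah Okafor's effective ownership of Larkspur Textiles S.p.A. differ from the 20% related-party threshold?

Chain via Ridgefield Capital LLC (R2): 49% × 17% = 8.33% of Larkspur Textiles S.p.A.
Chain via Ironwood Foods Inc. (R2): 55% × 15% = 8.25% of Larkspur Textiles S.p.A.
Aggregating (R1): 8.33% + 8.25% = 16.58%.
16.58% falls short of the 20% threshold by 3.42 percentage points.

3.42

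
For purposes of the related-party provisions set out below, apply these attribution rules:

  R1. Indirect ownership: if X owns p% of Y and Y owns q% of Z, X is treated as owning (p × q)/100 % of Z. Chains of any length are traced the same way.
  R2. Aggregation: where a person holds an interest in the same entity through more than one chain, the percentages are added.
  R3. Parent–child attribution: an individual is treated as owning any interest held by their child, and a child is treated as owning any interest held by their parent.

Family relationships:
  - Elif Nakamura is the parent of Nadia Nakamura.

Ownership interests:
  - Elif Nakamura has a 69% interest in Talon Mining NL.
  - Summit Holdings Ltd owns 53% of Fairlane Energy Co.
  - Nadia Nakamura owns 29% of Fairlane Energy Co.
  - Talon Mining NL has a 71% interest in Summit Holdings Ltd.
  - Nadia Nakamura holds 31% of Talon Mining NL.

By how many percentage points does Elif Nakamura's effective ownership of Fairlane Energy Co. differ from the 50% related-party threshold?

By parent–child attribution (R3), Elif Nakamura is treated as also owning Nadia Nakamura's interest in Talon Mining NL, giving 69% + 31% = 100%.
By parent–child attribution (R3), Elif Nakamura is treated as owning Nadia Nakamura's 29% interest in Fairlane Energy Co.
Chain via Talon Mining NL → Summit Holdings Ltd (R1): 100% × 71% × 53% = 37.63% of Fairlane Energy Co.
Direct interest in Fairlane Energy Co: 29%.
Aggregating (R2): 37.63% + 29% = 66.63%.
66.63% exceeds the 50% threshold by 16.63 percentage points.

16.63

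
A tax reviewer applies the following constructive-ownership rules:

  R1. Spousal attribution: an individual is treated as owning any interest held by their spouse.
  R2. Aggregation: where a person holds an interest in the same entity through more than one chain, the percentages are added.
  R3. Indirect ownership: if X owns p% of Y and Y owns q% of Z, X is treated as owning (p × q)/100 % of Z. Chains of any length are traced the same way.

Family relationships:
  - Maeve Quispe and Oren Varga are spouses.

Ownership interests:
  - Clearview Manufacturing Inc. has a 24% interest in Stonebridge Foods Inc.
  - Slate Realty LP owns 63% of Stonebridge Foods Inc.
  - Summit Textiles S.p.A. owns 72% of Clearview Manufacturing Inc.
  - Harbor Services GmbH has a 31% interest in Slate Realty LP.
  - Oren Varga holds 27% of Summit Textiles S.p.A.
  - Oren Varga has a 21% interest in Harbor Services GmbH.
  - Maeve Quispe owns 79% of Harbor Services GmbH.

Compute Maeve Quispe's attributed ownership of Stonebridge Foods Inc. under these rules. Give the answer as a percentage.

By spousal attribution (R1), Maeve Quispe is treated as also owning Oren Varga's interest in Harbor Services GmbH, giving 79% + 21% = 100%.
By spousal attribution (R1), Maeve Quispe is treated as owning Oren Varga's 27% interest in Summit Textiles S.p.A.
Chain via Harbor Services GmbH → Slate Realty LP (R3): 100% × 31% × 63% = 19.53% of Stonebridge Foods Inc.
Chain via Summit Textiles S.p.A. → Clearview Manufacturing Inc. (R3): 27% × 72% × 24% = 4.6656% of Stonebridge Foods Inc.
Aggregating (R2): 19.53% + 4.6656% = 24.1956%.

24.1956%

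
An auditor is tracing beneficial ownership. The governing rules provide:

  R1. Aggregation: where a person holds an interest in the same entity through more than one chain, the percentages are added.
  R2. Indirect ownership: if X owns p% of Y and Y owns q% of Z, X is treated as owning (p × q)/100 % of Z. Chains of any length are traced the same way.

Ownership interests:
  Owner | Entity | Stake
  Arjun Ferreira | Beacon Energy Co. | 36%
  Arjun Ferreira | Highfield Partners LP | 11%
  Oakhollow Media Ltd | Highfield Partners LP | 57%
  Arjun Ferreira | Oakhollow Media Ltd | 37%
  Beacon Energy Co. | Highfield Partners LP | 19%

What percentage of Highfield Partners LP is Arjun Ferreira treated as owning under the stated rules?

38.93%

Chain via Beacon Energy Co. (R2): 36% × 19% = 6.84% of Highfield Partners LP.
Chain via Oakhollow Media Ltd (R2): 37% × 57% = 21.09% of Highfield Partners LP.
Direct interest in Highfield Partners LP: 11%.
Aggregating (R1): 6.84% + 21.09% + 11% = 38.93%.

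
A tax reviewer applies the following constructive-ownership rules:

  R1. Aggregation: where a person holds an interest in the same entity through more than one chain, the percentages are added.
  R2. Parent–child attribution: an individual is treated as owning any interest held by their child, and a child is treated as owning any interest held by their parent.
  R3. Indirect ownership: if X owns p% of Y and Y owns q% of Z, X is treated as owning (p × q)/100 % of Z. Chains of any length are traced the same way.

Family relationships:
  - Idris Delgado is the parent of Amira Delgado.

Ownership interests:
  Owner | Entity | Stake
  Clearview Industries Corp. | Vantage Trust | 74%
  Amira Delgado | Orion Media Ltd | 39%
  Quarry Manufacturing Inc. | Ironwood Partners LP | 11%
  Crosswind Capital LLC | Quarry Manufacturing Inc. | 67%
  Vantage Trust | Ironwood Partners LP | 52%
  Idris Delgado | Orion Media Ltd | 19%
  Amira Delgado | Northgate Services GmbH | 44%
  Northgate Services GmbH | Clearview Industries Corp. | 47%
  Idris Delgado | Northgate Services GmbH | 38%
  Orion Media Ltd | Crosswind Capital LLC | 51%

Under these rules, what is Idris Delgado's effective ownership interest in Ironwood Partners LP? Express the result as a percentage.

17.010238%

By parent–child attribution (R2), Idris Delgado is treated as also owning Amira Delgado's interest in Northgate Services GmbH, giving 38% + 44% = 82%.
By parent–child attribution (R2), Idris Delgado is treated as also owning Amira Delgado's interest in Orion Media Ltd, giving 19% + 39% = 58%.
Chain via Northgate Services GmbH → Clearview Industries Corp. → Vantage Trust (R3): 82% × 47% × 74% × 52% = 14.830192% of Ironwood Partners LP.
Chain via Orion Media Ltd → Crosswind Capital LLC → Quarry Manufacturing Inc. (R3): 58% × 51% × 67% × 11% = 2.180046% of Ironwood Partners LP.
Aggregating (R1): 14.830192% + 2.180046% = 17.010238%.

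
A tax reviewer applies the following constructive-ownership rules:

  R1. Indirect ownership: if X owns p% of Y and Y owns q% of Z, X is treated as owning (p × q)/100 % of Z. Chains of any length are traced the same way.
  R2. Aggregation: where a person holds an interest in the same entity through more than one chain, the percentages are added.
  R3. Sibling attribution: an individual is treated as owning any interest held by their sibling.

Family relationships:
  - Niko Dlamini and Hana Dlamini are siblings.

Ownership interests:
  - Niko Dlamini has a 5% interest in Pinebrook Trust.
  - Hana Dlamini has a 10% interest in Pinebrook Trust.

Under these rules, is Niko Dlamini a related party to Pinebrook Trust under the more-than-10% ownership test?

Yes

By sibling attribution (R3), Niko Dlamini is treated as also owning Hana Dlamini's interest in Pinebrook Trust, giving 5% + 10% = 15%.
Direct interest in Pinebrook Trust: 15%.
15% exceeds the 10% threshold, so Niko is a related party to Pinebrook Trust.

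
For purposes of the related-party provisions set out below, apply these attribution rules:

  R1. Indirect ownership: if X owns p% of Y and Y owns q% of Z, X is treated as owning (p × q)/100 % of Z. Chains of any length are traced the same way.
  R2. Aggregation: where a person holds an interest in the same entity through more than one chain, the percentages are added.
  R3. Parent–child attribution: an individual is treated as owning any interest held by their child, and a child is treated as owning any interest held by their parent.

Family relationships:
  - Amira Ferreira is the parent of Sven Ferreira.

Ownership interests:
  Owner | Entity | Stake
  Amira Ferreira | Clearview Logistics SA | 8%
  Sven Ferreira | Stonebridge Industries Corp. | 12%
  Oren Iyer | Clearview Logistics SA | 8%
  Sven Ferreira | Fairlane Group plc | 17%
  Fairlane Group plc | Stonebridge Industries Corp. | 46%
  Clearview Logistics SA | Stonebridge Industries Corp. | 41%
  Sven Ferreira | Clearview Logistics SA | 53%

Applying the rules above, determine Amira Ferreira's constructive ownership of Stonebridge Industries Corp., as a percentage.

By parent–child attribution (R3), Amira Ferreira is treated as also owning Sven Ferreira's interest in Clearview Logistics SA, giving 8% + 53% = 61%.
By parent–child attribution (R3), Amira Ferreira is treated as owning Sven Ferreira's 17% interest in Fairlane Group plc.
By parent–child attribution (R3), Amira Ferreira is treated as owning Sven Ferreira's 12% interest in Stonebridge Industries Corp.
Chain via Clearview Logistics SA (R1): 61% × 41% = 25.01% of Stonebridge Industries Corp.
Chain via Fairlane Group plc (R1): 17% × 46% = 7.82% of Stonebridge Industries Corp.
Direct interest in Stonebridge Industries Corp: 12%.
Aggregating (R2): 25.01% + 7.82% + 12% = 44.83%.

44.83%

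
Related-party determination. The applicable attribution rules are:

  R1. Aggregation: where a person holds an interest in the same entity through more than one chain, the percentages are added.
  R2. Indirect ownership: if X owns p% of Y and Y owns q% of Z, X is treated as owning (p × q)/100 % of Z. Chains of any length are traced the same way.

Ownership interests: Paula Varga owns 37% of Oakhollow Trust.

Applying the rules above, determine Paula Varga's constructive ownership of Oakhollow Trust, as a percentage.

Direct interest in Oakhollow Trust: 37%.

37%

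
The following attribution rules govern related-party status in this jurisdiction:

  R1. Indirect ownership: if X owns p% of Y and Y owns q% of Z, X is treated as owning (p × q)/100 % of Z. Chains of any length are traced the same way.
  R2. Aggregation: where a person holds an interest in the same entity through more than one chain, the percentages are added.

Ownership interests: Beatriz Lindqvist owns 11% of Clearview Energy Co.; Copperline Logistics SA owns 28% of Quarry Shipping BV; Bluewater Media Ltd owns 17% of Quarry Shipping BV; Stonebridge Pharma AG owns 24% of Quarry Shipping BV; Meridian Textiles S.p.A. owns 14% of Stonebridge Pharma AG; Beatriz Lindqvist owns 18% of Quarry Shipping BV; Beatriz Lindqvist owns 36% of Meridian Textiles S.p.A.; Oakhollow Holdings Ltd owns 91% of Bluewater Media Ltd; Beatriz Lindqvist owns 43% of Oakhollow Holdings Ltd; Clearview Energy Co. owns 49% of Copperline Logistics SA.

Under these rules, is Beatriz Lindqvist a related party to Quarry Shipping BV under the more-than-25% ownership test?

Yes

Chain via Oakhollow Holdings Ltd → Bluewater Media Ltd (R1): 43% × 91% × 17% = 6.6521% of Quarry Shipping BV.
Chain via Clearview Energy Co. → Copperline Logistics SA (R1): 11% × 49% × 28% = 1.5092% of Quarry Shipping BV.
Chain via Meridian Textiles S.p.A. → Stonebridge Pharma AG (R1): 36% × 14% × 24% = 1.2096% of Quarry Shipping BV.
Direct interest in Quarry Shipping BV: 18%.
Aggregating (R2): 6.6521% + 1.5092% + 1.2096% + 18% = 27.3709%.
27.3709% exceeds the 25% threshold, so Beatriz is a related party to Quarry Shipping BV.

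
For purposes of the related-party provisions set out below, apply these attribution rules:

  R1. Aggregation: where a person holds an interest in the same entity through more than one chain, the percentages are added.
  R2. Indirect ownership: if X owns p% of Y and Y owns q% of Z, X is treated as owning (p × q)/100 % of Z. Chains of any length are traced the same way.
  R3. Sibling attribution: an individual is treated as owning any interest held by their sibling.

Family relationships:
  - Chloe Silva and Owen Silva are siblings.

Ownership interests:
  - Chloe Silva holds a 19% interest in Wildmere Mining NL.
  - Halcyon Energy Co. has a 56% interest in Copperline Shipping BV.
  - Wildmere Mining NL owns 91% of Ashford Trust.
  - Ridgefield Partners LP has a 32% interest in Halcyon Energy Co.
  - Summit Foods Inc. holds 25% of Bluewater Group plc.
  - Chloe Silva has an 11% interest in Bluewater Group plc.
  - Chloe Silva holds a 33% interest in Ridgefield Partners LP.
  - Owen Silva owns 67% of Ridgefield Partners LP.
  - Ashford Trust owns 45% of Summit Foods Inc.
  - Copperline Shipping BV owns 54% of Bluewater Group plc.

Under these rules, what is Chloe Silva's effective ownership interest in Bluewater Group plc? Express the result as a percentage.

By sibling attribution (R3), Chloe Silva is treated as also owning Owen Silva's interest in Ridgefield Partners LP, giving 33% + 67% = 100%.
Chain via Wildmere Mining NL → Ashford Trust → Summit Foods Inc. (R2): 19% × 91% × 45% × 25% = 1.945125% of Bluewater Group plc.
Chain via Ridgefield Partners LP → Halcyon Energy Co. → Copperline Shipping BV (R2): 100% × 32% × 56% × 54% = 9.6768% of Bluewater Group plc.
Direct interest in Bluewater Group plc: 11%.
Aggregating (R1): 1.945125% + 9.6768% + 11% = 22.621925%.

22.621925%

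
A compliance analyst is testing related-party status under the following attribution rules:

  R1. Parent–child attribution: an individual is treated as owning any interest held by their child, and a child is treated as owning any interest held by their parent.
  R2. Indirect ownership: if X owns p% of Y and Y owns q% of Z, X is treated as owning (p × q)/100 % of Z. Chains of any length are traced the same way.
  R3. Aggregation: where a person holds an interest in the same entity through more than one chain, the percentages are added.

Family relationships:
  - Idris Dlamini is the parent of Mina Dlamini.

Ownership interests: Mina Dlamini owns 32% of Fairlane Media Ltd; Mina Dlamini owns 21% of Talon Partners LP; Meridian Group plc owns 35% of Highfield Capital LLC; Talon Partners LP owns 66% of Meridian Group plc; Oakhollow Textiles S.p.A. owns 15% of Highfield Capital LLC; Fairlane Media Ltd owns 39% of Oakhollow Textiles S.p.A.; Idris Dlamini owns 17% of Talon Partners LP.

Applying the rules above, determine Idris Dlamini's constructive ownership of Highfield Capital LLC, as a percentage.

By parent–child attribution (R1), Idris Dlamini is treated as also owning Mina Dlamini's interest in Talon Partners LP, giving 17% + 21% = 38%.
By parent–child attribution (R1), Idris Dlamini is treated as owning Mina Dlamini's 32% interest in Fairlane Media Ltd.
Chain via Talon Partners LP → Meridian Group plc (R2): 38% × 66% × 35% = 8.778% of Highfield Capital LLC.
Chain via Fairlane Media Ltd → Oakhollow Textiles S.p.A. (R2): 32% × 39% × 15% = 1.872% of Highfield Capital LLC.
Aggregating (R3): 8.778% + 1.872% = 10.65%.

10.65%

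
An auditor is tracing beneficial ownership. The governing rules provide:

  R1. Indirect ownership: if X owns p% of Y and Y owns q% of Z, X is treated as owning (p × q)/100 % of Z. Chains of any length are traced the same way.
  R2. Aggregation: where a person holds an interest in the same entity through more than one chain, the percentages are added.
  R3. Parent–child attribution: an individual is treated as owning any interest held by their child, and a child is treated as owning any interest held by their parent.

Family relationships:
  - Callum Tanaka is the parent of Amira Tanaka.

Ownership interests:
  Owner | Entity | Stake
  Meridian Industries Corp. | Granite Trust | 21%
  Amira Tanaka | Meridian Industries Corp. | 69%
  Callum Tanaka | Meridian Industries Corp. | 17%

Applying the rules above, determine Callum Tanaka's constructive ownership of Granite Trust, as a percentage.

18.06%

By parent–child attribution (R3), Callum Tanaka is treated as also owning Amira Tanaka's interest in Meridian Industries Corp, giving 17% + 69% = 86%.
Chain via Meridian Industries Corp. (R1): 86% × 21% = 18.06% of Granite Trust.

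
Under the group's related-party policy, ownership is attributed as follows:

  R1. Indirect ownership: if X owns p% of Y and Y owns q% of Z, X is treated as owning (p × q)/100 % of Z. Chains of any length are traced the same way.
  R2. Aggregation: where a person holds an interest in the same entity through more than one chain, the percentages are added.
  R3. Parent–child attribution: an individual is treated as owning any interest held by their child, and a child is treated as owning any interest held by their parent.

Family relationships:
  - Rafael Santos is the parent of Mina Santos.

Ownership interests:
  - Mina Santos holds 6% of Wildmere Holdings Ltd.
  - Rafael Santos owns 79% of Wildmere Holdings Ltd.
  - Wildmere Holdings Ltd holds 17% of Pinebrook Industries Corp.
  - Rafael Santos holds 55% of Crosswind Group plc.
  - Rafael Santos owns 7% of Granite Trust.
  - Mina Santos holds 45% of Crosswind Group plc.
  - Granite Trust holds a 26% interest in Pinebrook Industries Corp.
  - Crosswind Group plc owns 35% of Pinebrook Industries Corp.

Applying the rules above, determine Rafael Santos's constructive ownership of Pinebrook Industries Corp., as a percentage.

51.27%

By parent–child attribution (R3), Rafael Santos is treated as also owning Mina Santos's interest in Crosswind Group plc, giving 55% + 45% = 100%.
By parent–child attribution (R3), Rafael Santos is treated as also owning Mina Santos's interest in Wildmere Holdings Ltd, giving 79% + 6% = 85%.
Chain via Granite Trust (R1): 7% × 26% = 1.82% of Pinebrook Industries Corp.
Chain via Crosswind Group plc (R1): 100% × 35% = 35% of Pinebrook Industries Corp.
Chain via Wildmere Holdings Ltd (R1): 85% × 17% = 14.45% of Pinebrook Industries Corp.
Aggregating (R2): 1.82% + 35% + 14.45% = 51.27%.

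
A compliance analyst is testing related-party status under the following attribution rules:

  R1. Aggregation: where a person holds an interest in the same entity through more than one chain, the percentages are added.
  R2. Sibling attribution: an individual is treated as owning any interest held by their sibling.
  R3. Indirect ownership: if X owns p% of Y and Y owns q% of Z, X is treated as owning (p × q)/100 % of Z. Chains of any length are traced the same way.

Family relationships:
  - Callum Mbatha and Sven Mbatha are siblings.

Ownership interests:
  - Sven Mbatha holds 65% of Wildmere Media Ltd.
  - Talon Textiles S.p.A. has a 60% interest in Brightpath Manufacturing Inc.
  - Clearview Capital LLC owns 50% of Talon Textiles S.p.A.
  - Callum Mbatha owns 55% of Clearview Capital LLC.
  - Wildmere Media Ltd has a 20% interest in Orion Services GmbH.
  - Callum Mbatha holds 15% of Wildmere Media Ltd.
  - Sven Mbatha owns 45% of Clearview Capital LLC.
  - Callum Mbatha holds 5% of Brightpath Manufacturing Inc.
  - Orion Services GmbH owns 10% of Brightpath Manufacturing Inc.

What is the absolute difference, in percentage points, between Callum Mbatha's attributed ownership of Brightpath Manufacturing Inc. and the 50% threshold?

By sibling attribution (R2), Callum Mbatha is treated as also owning Sven Mbatha's interest in Clearview Capital LLC, giving 55% + 45% = 100%.
By sibling attribution (R2), Callum Mbatha is treated as also owning Sven Mbatha's interest in Wildmere Media Ltd, giving 15% + 65% = 80%.
Chain via Clearview Capital LLC → Talon Textiles S.p.A. (R3): 100% × 50% × 60% = 30% of Brightpath Manufacturing Inc.
Chain via Wildmere Media Ltd → Orion Services GmbH (R3): 80% × 20% × 10% = 1.6% of Brightpath Manufacturing Inc.
Direct interest in Brightpath Manufacturing Inc: 5%.
Aggregating (R1): 30% + 1.6% + 5% = 36.6%.
36.6% falls short of the 50% threshold by 13.4 percentage points.

13.4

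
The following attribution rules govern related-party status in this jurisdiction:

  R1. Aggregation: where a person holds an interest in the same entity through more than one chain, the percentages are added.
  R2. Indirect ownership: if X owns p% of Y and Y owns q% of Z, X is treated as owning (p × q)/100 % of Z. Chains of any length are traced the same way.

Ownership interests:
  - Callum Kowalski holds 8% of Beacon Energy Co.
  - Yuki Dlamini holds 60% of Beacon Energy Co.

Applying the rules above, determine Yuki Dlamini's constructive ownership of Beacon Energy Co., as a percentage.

60%

Direct interest in Beacon Energy Co: 60%.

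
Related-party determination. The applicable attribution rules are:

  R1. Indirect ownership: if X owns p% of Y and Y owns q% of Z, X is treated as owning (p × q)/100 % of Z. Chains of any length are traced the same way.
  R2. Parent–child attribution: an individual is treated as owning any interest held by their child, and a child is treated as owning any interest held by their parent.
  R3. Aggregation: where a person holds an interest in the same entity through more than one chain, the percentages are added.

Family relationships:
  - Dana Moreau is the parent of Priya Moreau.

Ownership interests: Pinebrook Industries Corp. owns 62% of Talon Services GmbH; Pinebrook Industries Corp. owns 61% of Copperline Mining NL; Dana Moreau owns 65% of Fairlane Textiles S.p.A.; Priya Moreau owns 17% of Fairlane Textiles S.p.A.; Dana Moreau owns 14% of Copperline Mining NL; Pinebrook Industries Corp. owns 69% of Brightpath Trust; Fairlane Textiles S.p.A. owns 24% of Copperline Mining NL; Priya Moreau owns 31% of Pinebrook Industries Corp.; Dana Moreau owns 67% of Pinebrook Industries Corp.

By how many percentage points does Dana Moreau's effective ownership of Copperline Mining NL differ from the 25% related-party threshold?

68.46

By parent–child attribution (R2), Dana Moreau is treated as also owning Priya Moreau's interest in Pinebrook Industries Corp, giving 67% + 31% = 98%.
By parent–child attribution (R2), Dana Moreau is treated as also owning Priya Moreau's interest in Fairlane Textiles S.p.A, giving 65% + 17% = 82%.
Chain via Pinebrook Industries Corp. (R1): 98% × 61% = 59.78% of Copperline Mining NL.
Chain via Fairlane Textiles S.p.A. (R1): 82% × 24% = 19.68% of Copperline Mining NL.
Direct interest in Copperline Mining NL: 14%.
Aggregating (R3): 59.78% + 19.68% + 14% = 93.46%.
93.46% exceeds the 25% threshold by 68.46 percentage points.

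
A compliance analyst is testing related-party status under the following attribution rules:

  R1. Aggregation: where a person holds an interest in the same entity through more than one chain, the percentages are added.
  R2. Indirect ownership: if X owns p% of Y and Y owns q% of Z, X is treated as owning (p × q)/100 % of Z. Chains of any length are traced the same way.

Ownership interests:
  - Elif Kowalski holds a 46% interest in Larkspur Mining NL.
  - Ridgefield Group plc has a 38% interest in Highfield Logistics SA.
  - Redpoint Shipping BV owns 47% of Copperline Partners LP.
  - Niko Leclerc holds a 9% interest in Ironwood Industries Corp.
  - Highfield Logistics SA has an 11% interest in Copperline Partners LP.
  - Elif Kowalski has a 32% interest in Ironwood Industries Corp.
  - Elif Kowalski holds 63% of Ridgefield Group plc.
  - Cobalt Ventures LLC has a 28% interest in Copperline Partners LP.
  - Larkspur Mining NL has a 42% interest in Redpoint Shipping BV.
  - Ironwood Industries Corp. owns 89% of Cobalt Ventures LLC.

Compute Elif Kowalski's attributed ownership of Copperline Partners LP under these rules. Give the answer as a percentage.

Chain via Ironwood Industries Corp. → Cobalt Ventures LLC (R2): 32% × 89% × 28% = 7.9744% of Copperline Partners LP.
Chain via Larkspur Mining NL → Redpoint Shipping BV (R2): 46% × 42% × 47% = 9.0804% of Copperline Partners LP.
Chain via Ridgefield Group plc → Highfield Logistics SA (R2): 63% × 38% × 11% = 2.6334% of Copperline Partners LP.
Aggregating (R1): 7.9744% + 9.0804% + 2.6334% = 19.6882%.

19.6882%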